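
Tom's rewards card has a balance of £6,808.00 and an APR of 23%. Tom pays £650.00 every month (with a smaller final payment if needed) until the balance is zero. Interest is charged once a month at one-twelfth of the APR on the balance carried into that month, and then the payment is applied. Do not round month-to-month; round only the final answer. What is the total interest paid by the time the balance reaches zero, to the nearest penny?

£864.80

Monthly rate r = 23%/12 = 1.91667% = 0.0191667.
Payoff takes n = ⌈−ln(1 − rB₀/P)/ln(1+r)⌉ = ⌈11.803⌉ = 12 payments; the last is £522.80.
Total paid = 11·£650.00 + £522.80 = £7,672.80.
Total interest = total paid − principal = £7,672.80 − £6,808.00 = £864.80.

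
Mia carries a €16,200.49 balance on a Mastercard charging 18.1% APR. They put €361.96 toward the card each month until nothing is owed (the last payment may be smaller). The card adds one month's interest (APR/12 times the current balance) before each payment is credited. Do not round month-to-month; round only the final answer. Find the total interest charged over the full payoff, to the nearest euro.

Monthly rate r = 18.1%/12 = 1.50833% = 0.0150833.
Payoff takes n = ⌈−ln(1 − rB₀/P)/ln(1+r)⌉ = ⌈75.095⌉ = 76 payments; the last is €34.55.
Total paid = 75·€361.96 + €34.55 = €27,181.55.
Total interest = total paid − principal = €27,181.55 − €16,200.49 = €10,981.06.

€10,981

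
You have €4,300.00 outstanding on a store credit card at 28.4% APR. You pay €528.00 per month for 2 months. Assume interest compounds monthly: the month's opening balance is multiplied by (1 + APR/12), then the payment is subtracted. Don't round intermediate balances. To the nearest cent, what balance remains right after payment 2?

€3,437.45

Monthly rate r = 28.4%/12 = 2.36667% = 0.0236667.
Each month: B ← B·(1+r) − €528.00.
Month 1: interest €101.77; balance after payment €3,873.77.
Month 2: interest €91.68; balance after payment €3,437.45.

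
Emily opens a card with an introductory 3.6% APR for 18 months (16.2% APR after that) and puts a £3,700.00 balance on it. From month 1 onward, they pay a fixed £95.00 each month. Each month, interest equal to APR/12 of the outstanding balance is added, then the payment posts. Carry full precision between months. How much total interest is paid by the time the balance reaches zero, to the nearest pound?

Promo months 1–18 at r₀ = 3.6%/12 = 0.003; months 19+ at r₁ = 16.2%/12 = 0.0135.
After month 18: iterate B ← B·(1+r₀) − £95.00 for 18 months → £2,150.67.
Then at r₁ with £95.00/mo: n₂ = −ln(1 − r₁·B/P)/ln(1+r₁) ≈ 27.20 → 28 more payments.
Total paid = 45·£95.00 + £19.06 = £4,294.06; interest = £4,294.06 − £3,700.00 = £594.06.

£594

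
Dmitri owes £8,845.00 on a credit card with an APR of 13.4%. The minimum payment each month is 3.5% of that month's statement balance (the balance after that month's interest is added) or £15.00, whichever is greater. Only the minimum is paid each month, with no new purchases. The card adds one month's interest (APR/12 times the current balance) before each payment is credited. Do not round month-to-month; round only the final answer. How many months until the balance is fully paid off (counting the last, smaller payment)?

Monthly rate r = 13.4%/12 = 1.11667% = 0.0111667.
While 3.5% of the post-interest balance exceeds £15.00, each month B ← (B·(1+r))·(1 − 0.035), i.e. B shrinks by the factor (1+r)·0.965 = 0.97578.
This holds for months 1–124. Entering month 125 the balance is £422.77; 3.5% of the post-interest balance is now below £15.00, so the flat £15.00 minimum applies from here.
From month 125 a fixed £15.00 at rate r clears £422.77 in 35 more payments. Total: 124 + 35 = 159 months.

159 months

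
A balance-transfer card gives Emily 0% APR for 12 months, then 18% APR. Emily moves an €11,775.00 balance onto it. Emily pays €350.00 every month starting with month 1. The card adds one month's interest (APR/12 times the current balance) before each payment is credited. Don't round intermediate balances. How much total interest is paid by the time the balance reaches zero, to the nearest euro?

€1,653

Promo months 1–12 at r₀ = 0%/12 = 0; months 13+ at r₁ = 18%/12 = 0.015.
After month 12 (no interest yet): B = €11,775.00 − 12·€350.00 = €7,575.00.
Then at r₁ with €350.00/mo: n₂ = −ln(1 − r₁·B/P)/ln(1+r₁) ≈ 26.36 → 27 more payments.
Total paid = 38·€350.00 + €127.77 = €13,427.77; interest = €13,427.77 − €11,775.00 = €1,652.77.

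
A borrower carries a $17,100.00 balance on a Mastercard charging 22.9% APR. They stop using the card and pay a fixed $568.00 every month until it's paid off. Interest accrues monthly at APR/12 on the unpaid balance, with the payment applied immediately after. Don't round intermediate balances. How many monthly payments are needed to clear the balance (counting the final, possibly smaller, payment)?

Monthly rate r = 22.9%/12 = 1.90833% = 0.0190833.
Recurrence: B ← B·(1+r) − $568.00.
Month 1: interest $326.32; balance after payment $16,858.33.
Month 2: interest $321.71; balance after payment $16,612.04.
Closed form: n = −ln(1 − rB₀/P)/ln(1+r) = −ln(0.42548)/ln(1.01908) ≈ 45.205, so the balance reaches zero during payment 46.

46 payments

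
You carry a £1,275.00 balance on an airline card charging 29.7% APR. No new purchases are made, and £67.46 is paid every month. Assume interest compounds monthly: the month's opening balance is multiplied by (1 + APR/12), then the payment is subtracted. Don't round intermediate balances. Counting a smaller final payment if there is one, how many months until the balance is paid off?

26 payments

Monthly rate r = 29.7%/12 = 2.475% = 0.02475.
Recurrence: B ← B·(1+r) − £67.46.
Month 1: interest £31.56; balance after payment £1,239.10.
Month 2: interest £30.67; balance after payment £1,202.30.
Closed form: n = −ln(1 − rB₀/P)/ln(1+r) = −ln(0.53222)/ln(1.02475) ≈ 25.797, so the balance reaches zero during payment 26.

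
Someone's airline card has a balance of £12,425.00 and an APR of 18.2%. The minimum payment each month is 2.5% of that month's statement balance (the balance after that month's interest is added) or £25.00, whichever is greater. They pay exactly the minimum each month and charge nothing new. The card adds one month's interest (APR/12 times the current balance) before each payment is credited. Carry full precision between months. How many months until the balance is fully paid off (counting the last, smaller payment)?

308 months

Monthly rate r = 18.2%/12 = 1.51667% = 0.0151667.
While 2.5% of the post-interest balance exceeds £25.00, each month B ← (B·(1+r))·(1 − 0.025), i.e. B shrinks by the factor (1+r)·0.975 = 0.98979.
This holds for months 1–247. Entering month 248 the balance is £984.38; 2.5% of the post-interest balance is now below £25.00, so the flat £25.00 minimum applies from here.
From month 248 a fixed £25.00 at rate r clears £984.38 in 61 more payments. Total: 247 + 61 = 308 months.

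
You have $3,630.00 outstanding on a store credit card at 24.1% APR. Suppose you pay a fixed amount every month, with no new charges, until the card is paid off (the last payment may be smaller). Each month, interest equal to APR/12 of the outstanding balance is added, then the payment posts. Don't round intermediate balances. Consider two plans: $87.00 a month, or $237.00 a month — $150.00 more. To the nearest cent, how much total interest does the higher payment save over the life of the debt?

$3,580.90

Monthly rate r = 24.1%/12 = 2.00833% = 0.0200833.
At $87.00/mo: n = ⌈−ln(1 − rB₀/P)/ln(1+r)⌉ = 92 payments (last $45.88); total interest = total paid − $3,630.00 = $4,332.88.
At $237.00/mo: 19 payments (last $115.98); total interest $751.98.
Interest saved = $4,332.88 − $751.98 = $3,580.90.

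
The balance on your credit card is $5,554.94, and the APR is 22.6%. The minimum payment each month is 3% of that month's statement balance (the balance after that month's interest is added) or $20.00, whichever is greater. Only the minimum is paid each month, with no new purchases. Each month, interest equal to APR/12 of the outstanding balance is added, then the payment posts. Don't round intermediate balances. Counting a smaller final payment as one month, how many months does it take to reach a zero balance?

Monthly rate r = 22.6%/12 = 1.88333% = 0.0188333.
While 3% of the post-interest balance exceeds $20.00, each month B ← (B·(1+r))·(1 − 0.03), i.e. B shrinks by the factor (1+r)·0.97 = 0.98827.
This holds for months 1–182. Entering month 183 the balance is $648.50; 3% of the post-interest balance is now below $20.00, so the flat $20.00 minimum applies from here.
From month 183 a fixed $20.00 at rate r clears $648.50 in 51 more payments. Total: 182 + 51 = 233 months.

233 months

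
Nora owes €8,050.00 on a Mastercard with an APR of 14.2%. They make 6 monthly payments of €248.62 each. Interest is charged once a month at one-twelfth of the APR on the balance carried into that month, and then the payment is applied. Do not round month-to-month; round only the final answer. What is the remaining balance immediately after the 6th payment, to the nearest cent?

Monthly rate r = 14.2%/12 = 1.18333% = 0.0118333.
Each month: B ← B·(1+r) − €248.62.
Month 1: interest €95.26; balance after payment €7,896.64.
Month 2: interest €93.44; balance after payment €7,741.46.
Month 3: interest €91.61; balance after payment €7,584.45.
Month 4: interest €89.75; balance after payment €7,425.58.
Month 5: interest €87.87; balance after payment €7,264.83.
Month 6: interest €85.97; balance after payment €7,102.17.

€7,102.17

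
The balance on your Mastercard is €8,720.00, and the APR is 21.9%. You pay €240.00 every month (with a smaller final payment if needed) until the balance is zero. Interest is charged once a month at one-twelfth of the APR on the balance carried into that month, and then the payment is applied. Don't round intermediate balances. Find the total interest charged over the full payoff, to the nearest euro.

Monthly rate r = 21.9%/12 = 1.825% = 0.01825.
Payoff takes n = ⌈−ln(1 − rB₀/P)/ln(1+r)⌉ = ⌈60.154⌉ = 61 payments; the last is €37.33.
Total paid = 60·€240.00 + €37.33 = €14,437.33.
Total interest = total paid − principal = €14,437.33 − €8,720.00 = €5,717.33.

€5,717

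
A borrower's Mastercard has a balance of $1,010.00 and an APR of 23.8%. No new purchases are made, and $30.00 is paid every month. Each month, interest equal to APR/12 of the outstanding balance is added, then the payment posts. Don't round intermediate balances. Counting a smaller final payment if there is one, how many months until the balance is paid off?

Monthly rate r = 23.8%/12 = 1.98333% = 0.0198333.
Recurrence: B ← B·(1+r) − $30.00.
Month 1: interest $20.03; balance after payment $1,000.03.
Month 2: interest $19.83; balance after payment $989.87.
Closed form: n = −ln(1 − rB₀/P)/ln(1+r) = −ln(0.33228)/ln(1.01983) ≈ 56.101, so the balance reaches zero during payment 57.

57 payments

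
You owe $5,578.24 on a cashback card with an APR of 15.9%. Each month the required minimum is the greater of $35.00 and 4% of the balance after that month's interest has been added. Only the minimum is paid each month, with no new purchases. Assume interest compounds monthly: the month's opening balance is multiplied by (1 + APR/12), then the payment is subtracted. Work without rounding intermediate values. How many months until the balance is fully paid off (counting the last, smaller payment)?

Monthly rate r = 15.9%/12 = 1.325% = 0.01325.
While 4% of the post-interest balance exceeds $35.00, each month B ← (B·(1+r))·(1 − 0.04), i.e. B shrinks by the factor (1+r)·0.96 = 0.97272.
This holds for months 1–68. Entering month 69 the balance is $850.49; 4% of the post-interest balance is now below $35.00, so the flat $35.00 minimum applies from here.
From month 69 a fixed $35.00 at rate r clears $850.49 in 30 more payments. Total: 68 + 30 = 98 months.

98 months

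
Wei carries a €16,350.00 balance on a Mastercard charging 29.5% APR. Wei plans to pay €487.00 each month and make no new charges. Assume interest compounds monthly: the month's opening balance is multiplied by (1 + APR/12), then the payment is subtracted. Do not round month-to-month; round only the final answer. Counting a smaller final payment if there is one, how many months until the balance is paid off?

Monthly rate r = 29.5%/12 = 2.45833% = 0.0245833.
Recurrence: B ← B·(1+r) − €487.00.
Month 1: interest €401.94; balance after payment €16,264.94.
Month 2: interest €399.85; balance after payment €16,177.78.
Closed form: n = −ln(1 − rB₀/P)/ln(1+r) = −ln(0.17467)/ln(1.02458) ≈ 71.847, so the balance reaches zero during payment 72.

72 months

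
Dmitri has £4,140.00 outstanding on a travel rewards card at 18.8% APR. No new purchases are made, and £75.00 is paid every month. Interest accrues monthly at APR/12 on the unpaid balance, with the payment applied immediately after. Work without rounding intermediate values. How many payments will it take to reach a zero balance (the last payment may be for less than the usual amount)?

129 payments

Monthly rate r = 18.8%/12 = 1.56667% = 0.0156667.
Recurrence: B ← B·(1+r) − £75.00.
Month 1: interest £64.86; balance after payment £4,129.86.
Month 2: interest £64.70; balance after payment £4,119.56.
Closed form: n = −ln(1 − rB₀/P)/ln(1+r) = −ln(0.1352)/ln(1.01567) ≈ 128.721, so the balance reaches zero during payment 129.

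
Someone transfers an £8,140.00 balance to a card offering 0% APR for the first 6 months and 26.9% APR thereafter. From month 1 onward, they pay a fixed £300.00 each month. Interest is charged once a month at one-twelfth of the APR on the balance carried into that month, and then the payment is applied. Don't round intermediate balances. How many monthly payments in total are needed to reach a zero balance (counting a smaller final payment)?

Promo months 1–6 at r₀ = 0%/12 = 0; months 7+ at r₁ = 26.9%/12 = 0.0224167.
After month 6 (no interest yet): B = £8,140.00 − 6·£300.00 = £6,340.00.
Then at r₁ with £300.00/mo: n₂ = −ln(1 − r₁·B/P)/ln(1+r₁) ≈ 28.96 → 29 more payments.

35 months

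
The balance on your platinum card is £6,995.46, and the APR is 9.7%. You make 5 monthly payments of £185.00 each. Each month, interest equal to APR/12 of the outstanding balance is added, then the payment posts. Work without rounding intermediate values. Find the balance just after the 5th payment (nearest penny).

Monthly rate r = 9.7%/12 = 0.808333% = 0.00808333.
Each month: B ← B·(1+r) − £185.00.
Month 1: interest £56.55; balance after payment £6,867.01.
Month 2: interest £55.51; balance after payment £6,737.51.
Month 3: interest £54.46; balance after payment £6,606.98.
Month 4: interest £53.41; balance after payment £6,475.38.
Month 5: interest £52.34; balance after payment £6,342.73.

£6,342.73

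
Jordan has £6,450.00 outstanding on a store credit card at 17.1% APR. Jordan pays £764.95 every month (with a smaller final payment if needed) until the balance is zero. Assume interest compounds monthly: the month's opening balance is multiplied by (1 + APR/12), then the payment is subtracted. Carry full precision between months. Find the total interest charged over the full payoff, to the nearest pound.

Monthly rate r = 17.1%/12 = 1.425% = 0.01425.
Payoff takes n = ⌈−ln(1 − rB₀/P)/ln(1+r)⌉ = ⌈9.047⌉ = 10 payments; the last is £36.17.
Total paid = 9·£764.95 + £36.17 = £6,920.72.
Total interest = total paid − principal = £6,920.72 − £6,450.00 = £470.72.

£471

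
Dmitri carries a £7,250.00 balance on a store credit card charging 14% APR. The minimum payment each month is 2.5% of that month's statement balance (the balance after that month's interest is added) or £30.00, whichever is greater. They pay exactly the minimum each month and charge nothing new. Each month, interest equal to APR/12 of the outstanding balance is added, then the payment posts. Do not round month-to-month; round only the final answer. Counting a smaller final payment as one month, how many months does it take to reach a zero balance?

Monthly rate r = 14%/12 = 1.16667% = 0.0116667.
While 2.5% of the post-interest balance exceeds £30.00, each month B ← (B·(1+r))·(1 − 0.025), i.e. B shrinks by the factor (1+r)·0.975 = 0.98638.
This holds for months 1–132. Entering month 133 the balance is £1,185.47; 2.5% of the post-interest balance is now below £30.00, so the flat £30.00 minimum applies from here.
From month 133 a fixed £30.00 at rate r clears £1,185.47 in 54 more payments. Total: 132 + 54 = 186 months.

186 months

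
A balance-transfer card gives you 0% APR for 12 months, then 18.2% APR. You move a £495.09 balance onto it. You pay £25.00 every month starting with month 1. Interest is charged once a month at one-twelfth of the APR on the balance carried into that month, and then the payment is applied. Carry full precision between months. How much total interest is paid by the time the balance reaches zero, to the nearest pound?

£14

Promo months 1–12 at r₀ = 0%/12 = 0; months 13+ at r₁ = 18.2%/12 = 0.0151667.
After month 12 (no interest yet): B = £495.09 − 12·£25.00 = £195.09.
Then at r₁ with £25.00/mo: n₂ = −ln(1 − r₁·B/P)/ln(1+r₁) ≈ 8.37 → 9 more payments.
Total paid = 20·£25.00 + £9.25 = £509.25; interest = £509.25 − £495.09 = £14.16.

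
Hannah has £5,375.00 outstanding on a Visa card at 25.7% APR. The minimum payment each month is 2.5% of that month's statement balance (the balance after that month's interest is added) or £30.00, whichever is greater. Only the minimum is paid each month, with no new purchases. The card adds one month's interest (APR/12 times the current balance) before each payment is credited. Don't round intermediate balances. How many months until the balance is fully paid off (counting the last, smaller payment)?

455 months

Monthly rate r = 25.7%/12 = 2.14167% = 0.0214167.
While 2.5% of the post-interest balance exceeds £30.00, each month B ← (B·(1+r))·(1 − 0.025), i.e. B shrinks by the factor (1+r)·0.975 = 0.99588.
This holds for months 1–369. Entering month 370 the balance is £1,172.11; 2.5% of the post-interest balance is now below £30.00, so the flat £30.00 minimum applies from here.
From month 370 a fixed £30.00 at rate r clears £1,172.11 in 86 more payments. Total: 369 + 86 = 455 months.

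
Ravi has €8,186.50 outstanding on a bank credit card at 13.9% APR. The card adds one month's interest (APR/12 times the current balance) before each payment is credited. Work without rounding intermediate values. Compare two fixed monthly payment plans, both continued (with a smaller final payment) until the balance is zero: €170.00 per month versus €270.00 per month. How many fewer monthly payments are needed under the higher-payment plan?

33 fewer payments

Monthly rate r = 13.9%/12 = 1.15833% = 0.0115833.
At €170.00/mo: n = ⌈−ln(1 − rB₀/P)/ln(1+r)⌉ = 71 payments (last €145.26); total interest = total paid − €8,186.50 = €3,858.76.
At €270.00/mo: 38 payments (last €153.41); total interest €1,956.91.
Payments saved = 71 − 38 = 33.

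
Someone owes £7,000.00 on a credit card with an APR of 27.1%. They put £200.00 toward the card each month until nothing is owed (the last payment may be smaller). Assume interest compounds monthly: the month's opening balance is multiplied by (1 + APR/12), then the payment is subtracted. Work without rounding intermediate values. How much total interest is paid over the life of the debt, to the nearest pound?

Monthly rate r = 27.1%/12 = 2.25833% = 0.0225833.
Payoff takes n = ⌈−ln(1 − rB₀/P)/ln(1+r)⌉ = ⌈69.973⌉ = 70 payments; the last is £194.56.
Total paid = 69·£200.00 + £194.56 = £13,994.56.
Total interest = total paid − principal = £13,994.56 − £7,000.00 = £6,994.56.

£6,995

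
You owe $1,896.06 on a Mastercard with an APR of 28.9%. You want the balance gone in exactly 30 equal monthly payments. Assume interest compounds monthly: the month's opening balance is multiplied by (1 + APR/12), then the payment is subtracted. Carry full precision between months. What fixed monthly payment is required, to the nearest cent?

$89.49

Monthly rate r = 28.9%/12 = 2.40833% = 0.0240833.
Level-payment amortization: P = B₀·r / (1 − (1+r)^(−n)) = 1896.06·0.0240833 / (1 − 1.02408^(−30)).
Denominator 1 − (1+r)^(−30) = 0.510287652.
P = 45.6634 / 0.510287652 ≈ 89.49.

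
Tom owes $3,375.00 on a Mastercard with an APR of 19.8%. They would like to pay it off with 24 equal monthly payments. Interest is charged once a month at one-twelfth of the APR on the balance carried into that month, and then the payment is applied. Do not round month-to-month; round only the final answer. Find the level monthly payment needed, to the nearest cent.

$171.44

Monthly rate r = 19.8%/12 = 1.65% = 0.0165.
Level-payment amortization: P = B₀·r / (1 − (1+r)^(−n)) = 3375.00·0.0165 / (1 − 1.0165^(−24)).
Denominator 1 − (1+r)^(−24) = 0.324814964.
P = 55.6875 / 0.324814964 ≈ 171.44.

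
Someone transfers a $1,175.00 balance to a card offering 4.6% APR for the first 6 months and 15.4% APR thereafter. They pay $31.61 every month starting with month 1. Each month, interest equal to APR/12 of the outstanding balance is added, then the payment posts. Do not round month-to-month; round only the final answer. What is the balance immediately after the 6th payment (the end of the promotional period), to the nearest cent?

$1,010.80

Promo months 1–6 at r₀ = 4.6%/12 = 0.00383333; months 7+ at r₁ = 15.4%/12 = 0.0128333.
After month 6: iterate B ← B·(1+r₀) − $31.61 for 6 months → $1,010.80.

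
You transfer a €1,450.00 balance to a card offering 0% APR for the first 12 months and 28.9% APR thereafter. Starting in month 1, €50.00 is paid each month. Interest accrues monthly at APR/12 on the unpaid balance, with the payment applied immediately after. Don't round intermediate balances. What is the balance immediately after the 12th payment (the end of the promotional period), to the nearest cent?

Promo months 1–12 at r₀ = 0%/12 = 0; months 13+ at r₁ = 28.9%/12 = 0.0240833.
After month 12 (no interest yet): B = €1,450.00 − 12·€50.00 = €850.00.

€850.00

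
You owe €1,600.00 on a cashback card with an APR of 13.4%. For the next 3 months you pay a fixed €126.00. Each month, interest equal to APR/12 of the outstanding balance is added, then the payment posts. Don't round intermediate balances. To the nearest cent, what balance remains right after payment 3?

Monthly rate r = 13.4%/12 = 1.11667% = 0.0111667.
Each month: B ← B·(1+r) − €126.00.
Month 1: interest €17.87; balance after payment €1,491.87.
Month 2: interest €16.66; balance after payment €1,382.53.
Month 3: interest €15.44; balance after payment €1,271.96.

€1,271.96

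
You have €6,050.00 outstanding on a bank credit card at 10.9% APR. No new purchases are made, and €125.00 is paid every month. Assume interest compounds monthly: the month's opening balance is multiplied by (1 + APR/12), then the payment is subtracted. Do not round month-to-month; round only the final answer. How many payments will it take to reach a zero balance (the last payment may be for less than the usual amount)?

65 payments

Monthly rate r = 10.9%/12 = 0.908333% = 0.00908333.
Recurrence: B ← B·(1+r) − €125.00.
Month 1: interest €54.95; balance after payment €5,979.95.
Month 2: interest €54.32; balance after payment €5,909.27.
Closed form: n = −ln(1 − rB₀/P)/ln(1+r) = −ln(0.56037)/ln(1.00908) ≈ 64.050, so the balance reaches zero during payment 65.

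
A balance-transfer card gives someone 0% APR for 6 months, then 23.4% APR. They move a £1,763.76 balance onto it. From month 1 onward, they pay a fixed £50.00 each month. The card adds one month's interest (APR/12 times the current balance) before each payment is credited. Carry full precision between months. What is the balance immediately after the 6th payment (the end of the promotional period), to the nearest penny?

£1,463.76

Promo months 1–6 at r₀ = 0%/12 = 0; months 7+ at r₁ = 23.4%/12 = 0.0195.
After month 6 (no interest yet): B = £1,763.76 − 6·£50.00 = £1,463.76.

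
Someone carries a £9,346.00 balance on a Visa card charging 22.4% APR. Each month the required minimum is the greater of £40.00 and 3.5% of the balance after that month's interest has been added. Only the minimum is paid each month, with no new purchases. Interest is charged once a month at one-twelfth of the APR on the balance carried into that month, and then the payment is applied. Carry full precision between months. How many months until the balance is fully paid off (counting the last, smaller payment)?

164 months

Monthly rate r = 22.4%/12 = 1.86667% = 0.0186667.
While 3.5% of the post-interest balance exceeds £40.00, each month B ← (B·(1+r))·(1 − 0.035), i.e. B shrinks by the factor (1+r)·0.965 = 0.98301.
This holds for months 1–124. Entering month 125 the balance is £1,116.84; 3.5% of the post-interest balance is now below £40.00, so the flat £40.00 minimum applies from here.
From month 125 a fixed £40.00 at rate r clears £1,116.84 in 40 more payments. Total: 124 + 40 = 164 months.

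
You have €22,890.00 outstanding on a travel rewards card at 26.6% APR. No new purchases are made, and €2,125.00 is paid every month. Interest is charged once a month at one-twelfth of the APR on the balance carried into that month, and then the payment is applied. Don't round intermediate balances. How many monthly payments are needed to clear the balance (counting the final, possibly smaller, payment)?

13 payments

Monthly rate r = 26.6%/12 = 2.21667% = 0.0221667.
Recurrence: B ← B·(1+r) − €2,125.00.
Month 1: interest €507.40; balance after payment €21,272.40.
Month 2: interest €471.54; balance after payment €19,618.93.
Closed form: n = −ln(1 − rB₀/P)/ln(1+r) = −ln(0.76123)/ln(1.02217) ≈ 12.444, so the balance reaches zero during payment 13.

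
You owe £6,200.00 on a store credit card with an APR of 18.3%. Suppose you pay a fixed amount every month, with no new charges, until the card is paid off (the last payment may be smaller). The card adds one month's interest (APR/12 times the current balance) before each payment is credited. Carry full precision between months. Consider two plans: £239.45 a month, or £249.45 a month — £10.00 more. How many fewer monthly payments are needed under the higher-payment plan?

2 fewer payments

Monthly rate r = 18.3%/12 = 1.525% = 0.01525.
At £239.45/mo: n = ⌈−ln(1 − rB₀/P)/ln(1+r)⌉ = 34 payments (last £45.36); total interest = total paid − £6,200.00 = £1,747.21.
At £249.45/mo: 32 payments (last £120.74); total interest £1,653.69.
Payments saved = 34 − 32 = 2.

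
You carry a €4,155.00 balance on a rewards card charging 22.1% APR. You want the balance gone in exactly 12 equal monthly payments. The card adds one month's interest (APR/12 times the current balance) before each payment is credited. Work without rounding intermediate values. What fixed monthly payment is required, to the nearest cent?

€389.08

Monthly rate r = 22.1%/12 = 1.84167% = 0.0184167.
Level-payment amortization: P = B₀·r / (1 − (1+r)^(−n)) = 4155.00·0.0184167 / (1 − 1.01842^(−12)).
Denominator 1 − (1+r)^(−12) = 0.19666993.
P = 76.5213 / 0.19666993 ≈ 389.08.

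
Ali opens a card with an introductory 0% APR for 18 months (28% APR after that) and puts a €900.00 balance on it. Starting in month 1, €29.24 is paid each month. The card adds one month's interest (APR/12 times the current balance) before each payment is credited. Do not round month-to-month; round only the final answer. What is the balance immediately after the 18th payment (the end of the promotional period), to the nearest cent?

€373.68

Promo months 1–18 at r₀ = 0%/12 = 0; months 19+ at r₁ = 28%/12 = 0.0233333.
After month 18 (no interest yet): B = €900.00 − 18·€29.24 = €373.68.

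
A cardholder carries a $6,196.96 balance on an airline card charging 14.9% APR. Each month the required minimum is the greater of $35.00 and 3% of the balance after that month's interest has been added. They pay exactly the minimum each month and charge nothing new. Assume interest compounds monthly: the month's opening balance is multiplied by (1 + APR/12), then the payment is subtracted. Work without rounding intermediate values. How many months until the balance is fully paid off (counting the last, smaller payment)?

136 months

Monthly rate r = 14.9%/12 = 1.24167% = 0.0124167.
While 3% of the post-interest balance exceeds $35.00, each month B ← (B·(1+r))·(1 − 0.03), i.e. B shrinks by the factor (1+r)·0.97 = 0.98204.
This holds for months 1–93. Entering month 94 the balance is $1,149.12; 3% of the post-interest balance is now below $35.00, so the flat $35.00 minimum applies from here.
From month 94 a fixed $35.00 at rate r clears $1,149.12 in 43 more payments. Total: 93 + 43 = 136 months.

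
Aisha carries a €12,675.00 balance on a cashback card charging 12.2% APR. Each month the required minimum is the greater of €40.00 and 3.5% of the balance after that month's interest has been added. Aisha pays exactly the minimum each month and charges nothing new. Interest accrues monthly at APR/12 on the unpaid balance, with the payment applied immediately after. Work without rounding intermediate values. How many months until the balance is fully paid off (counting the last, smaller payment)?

Monthly rate r = 12.2%/12 = 1.01667% = 0.0101667.
While 3.5% of the post-interest balance exceeds €40.00, each month B ← (B·(1+r))·(1 − 0.035), i.e. B shrinks by the factor (1+r)·0.965 = 0.97481.
This holds for months 1–95. Entering month 96 the balance is €1,123.00; 3.5% of the post-interest balance is now below €40.00, so the flat €40.00 minimum applies from here.
From month 96 a fixed €40.00 at rate r clears €1,123.00 in 34 more payments. Total: 95 + 34 = 129 months.

129 months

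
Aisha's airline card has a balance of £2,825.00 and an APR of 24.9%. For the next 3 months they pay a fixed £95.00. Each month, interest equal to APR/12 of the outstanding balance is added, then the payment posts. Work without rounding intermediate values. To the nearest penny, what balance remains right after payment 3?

Monthly rate r = 24.9%/12 = 2.075% = 0.02075.
Each month: B ← B·(1+r) − £95.00.
Month 1: interest £58.62; balance after payment £2,788.62.
Month 2: interest £57.86; balance after payment £2,751.48.
Month 3: interest £57.09; balance after payment £2,713.58.

£2,713.58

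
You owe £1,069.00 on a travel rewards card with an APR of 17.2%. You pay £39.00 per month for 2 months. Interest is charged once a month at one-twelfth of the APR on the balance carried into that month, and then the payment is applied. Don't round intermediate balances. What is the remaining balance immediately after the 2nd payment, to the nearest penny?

Monthly rate r = 17.2%/12 = 1.43333% = 0.0143333.
Each month: B ← B·(1+r) − £39.00.
Month 1: interest £15.32; balance after payment £1,045.32.
Month 2: interest £14.98; balance after payment £1,021.31.

£1,021.31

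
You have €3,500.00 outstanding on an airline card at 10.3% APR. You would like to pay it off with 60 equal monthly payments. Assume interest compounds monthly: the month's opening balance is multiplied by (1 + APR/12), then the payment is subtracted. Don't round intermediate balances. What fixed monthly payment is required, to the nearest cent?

€74.88

Monthly rate r = 10.3%/12 = 0.858333% = 0.00858333.
Level-payment amortization: P = B₀·r / (1 − (1+r)^(−n)) = 3500.00·0.00858333 / (1 − 1.00858^(−60)).
Denominator 1 − (1+r)^(−60) = 0.401184869.
P = 30.0417 / 0.401184869 ≈ 74.88.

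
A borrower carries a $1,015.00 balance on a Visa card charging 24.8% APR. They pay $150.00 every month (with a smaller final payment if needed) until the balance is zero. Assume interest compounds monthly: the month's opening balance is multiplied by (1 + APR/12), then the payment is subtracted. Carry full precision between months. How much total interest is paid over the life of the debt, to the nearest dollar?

$90

Monthly rate r = 24.8%/12 = 2.06667% = 0.0206667.
Payoff takes n = ⌈−ln(1 − rB₀/P)/ln(1+r)⌉ = ⌈7.364⌉ = 8 payments; the last is $54.98.
Total paid = 7·$150.00 + $54.98 = $1,104.98.
Total interest = total paid − principal = $1,104.98 − $1,015.00 = $89.98.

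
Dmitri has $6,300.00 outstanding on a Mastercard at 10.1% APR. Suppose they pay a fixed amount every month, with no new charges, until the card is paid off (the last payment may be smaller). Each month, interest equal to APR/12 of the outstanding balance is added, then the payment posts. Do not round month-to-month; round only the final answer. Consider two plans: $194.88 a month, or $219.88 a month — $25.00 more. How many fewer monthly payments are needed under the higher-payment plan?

Monthly rate r = 10.1%/12 = 0.841667% = 0.00841667.
At $194.88/mo: n = ⌈−ln(1 − rB₀/P)/ln(1+r)⌉ = 38 payments (last $173.65); total interest = total paid − $6,300.00 = $1,084.21.
At $219.88/mo: 33 payments (last $203.39); total interest $939.55.
Payments saved = 38 − 33 = 5.

5 fewer payments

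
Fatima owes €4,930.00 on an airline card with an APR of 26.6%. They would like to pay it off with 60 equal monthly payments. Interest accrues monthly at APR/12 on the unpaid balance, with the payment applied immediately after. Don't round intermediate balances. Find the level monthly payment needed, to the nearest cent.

€149.36

Monthly rate r = 26.6%/12 = 2.21667% = 0.0221667.
Level-payment amortization: P = B₀·r / (1 − (1+r)^(−n)) = 4930.00·0.0221667 / (1 − 1.02217^(−60)).
Denominator 1 − (1+r)^(−60) = 0.731652754.
P = 109.282 / 0.731652754 ≈ 149.36.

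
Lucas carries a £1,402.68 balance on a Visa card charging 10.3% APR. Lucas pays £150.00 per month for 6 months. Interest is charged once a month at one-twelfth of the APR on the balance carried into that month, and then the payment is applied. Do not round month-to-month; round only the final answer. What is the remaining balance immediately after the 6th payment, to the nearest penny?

Monthly rate r = 10.3%/12 = 0.858333% = 0.00858333.
Each month: B ← B·(1+r) − £150.00.
Month 1: interest £12.04; balance after payment £1,264.72.
Month 2: interest £10.86; balance after payment £1,125.58.
Month 3: interest £9.66; balance after payment £985.24.
Month 4: interest £8.46; balance after payment £843.69.
Month 5: interest £7.24; balance after payment £700.93.
Month 6: interest £6.02; balance after payment £556.95.

£556.95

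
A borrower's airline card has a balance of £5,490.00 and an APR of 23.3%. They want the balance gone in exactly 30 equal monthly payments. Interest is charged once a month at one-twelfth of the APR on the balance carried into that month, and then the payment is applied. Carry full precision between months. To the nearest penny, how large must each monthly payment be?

Monthly rate r = 23.3%/12 = 1.94167% = 0.0194167.
Level-payment amortization: P = B₀·r / (1 − (1+r)^(−n)) = 5490.00·0.0194167 / (1 − 1.01942^(−30)).
Denominator 1 − (1+r)^(−30) = 0.43837283.
P = 106.598 / 0.43837283 ≈ 243.17.

£243.17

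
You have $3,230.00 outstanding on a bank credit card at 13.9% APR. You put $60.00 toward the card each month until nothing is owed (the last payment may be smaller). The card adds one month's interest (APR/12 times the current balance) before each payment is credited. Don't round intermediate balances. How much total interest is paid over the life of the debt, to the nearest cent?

Monthly rate r = 13.9%/12 = 1.15833% = 0.0115833.
Payoff takes n = ⌈−ln(1 − rB₀/P)/ln(1+r)⌉ = ⌈84.835⌉ = 85 payments; the last is $50.13.
Total paid = 84·$60.00 + $50.13 = $5,090.13.
Total interest = total paid − principal = $5,090.13 − $3,230.00 = $1,860.13.

$1,860.13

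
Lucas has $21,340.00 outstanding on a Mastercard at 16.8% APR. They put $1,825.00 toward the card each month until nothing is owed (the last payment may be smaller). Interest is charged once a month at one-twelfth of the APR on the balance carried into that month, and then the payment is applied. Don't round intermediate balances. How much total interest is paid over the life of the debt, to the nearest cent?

$2,128.60

Monthly rate r = 16.8%/12 = 1.4% = 0.014.
Payoff takes n = ⌈−ln(1 − rB₀/P)/ln(1+r)⌉ = ⌈12.859⌉ = 13 payments; the last is $1,568.60.
Total paid = 12·$1,825.00 + $1,568.60 = $23,468.60.
Total interest = total paid − principal = $23,468.60 − $21,340.00 = $2,128.60.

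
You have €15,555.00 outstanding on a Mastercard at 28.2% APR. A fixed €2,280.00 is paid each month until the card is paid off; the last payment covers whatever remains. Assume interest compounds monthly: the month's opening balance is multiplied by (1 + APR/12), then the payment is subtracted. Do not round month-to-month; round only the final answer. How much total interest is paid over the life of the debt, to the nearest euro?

€1,604

Monthly rate r = 28.2%/12 = 2.35% = 0.0235.
Payoff takes n = ⌈−ln(1 − rB₀/P)/ln(1+r)⌉ = ⌈7.523⌉ = 8 payments; the last is €1,198.65.
Total paid = 7·€2,280.00 + €1,198.65 = €17,158.65.
Total interest = total paid − principal = €17,158.65 − €15,555.00 = €1,603.65.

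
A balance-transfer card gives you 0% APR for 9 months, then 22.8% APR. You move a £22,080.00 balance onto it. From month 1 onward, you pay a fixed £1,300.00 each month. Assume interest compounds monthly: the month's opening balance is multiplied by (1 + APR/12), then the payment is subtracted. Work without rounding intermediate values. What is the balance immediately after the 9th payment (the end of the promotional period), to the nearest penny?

Promo months 1–9 at r₀ = 0%/12 = 0; months 10+ at r₁ = 22.8%/12 = 0.019.
After month 9 (no interest yet): B = £22,080.00 − 9·£1,300.00 = £10,380.00.

£10,380.00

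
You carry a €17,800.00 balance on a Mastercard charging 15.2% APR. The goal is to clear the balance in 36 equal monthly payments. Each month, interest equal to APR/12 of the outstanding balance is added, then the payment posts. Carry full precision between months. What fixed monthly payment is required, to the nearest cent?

Monthly rate r = 15.2%/12 = 1.26667% = 0.0126667.
Level-payment amortization: P = B₀·r / (1 − (1+r)^(−n)) = 17800.00·0.0126667 / (1 − 1.01267^(−36)).
Denominator 1 − (1+r)^(−36) = 0.364368419.
P = 225.467 / 0.364368419 ≈ 618.79.

€618.79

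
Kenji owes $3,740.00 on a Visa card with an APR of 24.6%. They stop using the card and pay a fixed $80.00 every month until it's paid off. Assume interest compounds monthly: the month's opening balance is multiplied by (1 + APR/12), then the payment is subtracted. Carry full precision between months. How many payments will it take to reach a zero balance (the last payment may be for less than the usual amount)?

157 payments

Monthly rate r = 24.6%/12 = 2.05% = 0.0205.
Recurrence: B ← B·(1+r) − $80.00.
Month 1: interest $76.67; balance after payment $3,736.67.
Month 2: interest $76.60; balance after payment $3,733.27.
Closed form: n = −ln(1 − rB₀/P)/ln(1+r) = −ln(0.041625)/ln(1.0205) ≈ 156.660, so the balance reaches zero during payment 157.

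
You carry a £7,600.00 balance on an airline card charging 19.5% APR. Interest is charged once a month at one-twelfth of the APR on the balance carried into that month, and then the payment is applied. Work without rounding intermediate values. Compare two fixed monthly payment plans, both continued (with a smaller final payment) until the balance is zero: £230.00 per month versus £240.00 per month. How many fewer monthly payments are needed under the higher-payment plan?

Monthly rate r = 19.5%/12 = 1.625% = 0.01625.
At £230.00/mo: n = ⌈−ln(1 − rB₀/P)/ln(1+r)⌉ = 48 payments (last £176.17); total interest = total paid − £7,600.00 = £3,386.17.
At £240.00/mo: 45 payments (last £201.19); total interest £3,161.19.
Payments saved = 48 − 45 = 3.

3 fewer payments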